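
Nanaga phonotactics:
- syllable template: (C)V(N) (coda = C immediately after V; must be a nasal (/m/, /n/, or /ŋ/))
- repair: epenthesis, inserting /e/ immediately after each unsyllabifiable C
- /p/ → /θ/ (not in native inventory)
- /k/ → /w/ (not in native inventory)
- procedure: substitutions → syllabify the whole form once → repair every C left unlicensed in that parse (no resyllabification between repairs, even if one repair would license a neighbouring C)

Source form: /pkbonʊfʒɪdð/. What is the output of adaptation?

θewebonʊfeʒɪdeðe

Substitution: /p/ → /θ/, /k/ → /w/, giving /θwbonʊfʒɪdð/.
Syllabifying with onset maximization leaves /θ/, /w/, /f/, /d/, /ð/ stranded (only a nasal (/m/, /n/, or /ŋ/) is licensed in coda position; onsets are limited to one consonant).
Each unlicensed consonant becomes the onset of a new syllable: /θ/ → /θe/, /w/ → /we/, /f/ → /fe/, /d/ → /de/, /ð/ → /ðe/.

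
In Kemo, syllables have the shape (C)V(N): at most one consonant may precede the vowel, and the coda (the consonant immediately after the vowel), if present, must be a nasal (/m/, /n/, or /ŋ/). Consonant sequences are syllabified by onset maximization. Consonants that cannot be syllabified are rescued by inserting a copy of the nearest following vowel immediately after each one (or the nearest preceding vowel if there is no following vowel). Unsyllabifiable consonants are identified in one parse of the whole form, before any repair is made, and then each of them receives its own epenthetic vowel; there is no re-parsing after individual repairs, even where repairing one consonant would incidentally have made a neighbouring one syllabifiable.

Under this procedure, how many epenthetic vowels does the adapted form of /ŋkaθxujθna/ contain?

The unsyllabifiable consonants are /ŋ/, /θ/, /j/, /θ/; each receives one epenthetic vowel.

4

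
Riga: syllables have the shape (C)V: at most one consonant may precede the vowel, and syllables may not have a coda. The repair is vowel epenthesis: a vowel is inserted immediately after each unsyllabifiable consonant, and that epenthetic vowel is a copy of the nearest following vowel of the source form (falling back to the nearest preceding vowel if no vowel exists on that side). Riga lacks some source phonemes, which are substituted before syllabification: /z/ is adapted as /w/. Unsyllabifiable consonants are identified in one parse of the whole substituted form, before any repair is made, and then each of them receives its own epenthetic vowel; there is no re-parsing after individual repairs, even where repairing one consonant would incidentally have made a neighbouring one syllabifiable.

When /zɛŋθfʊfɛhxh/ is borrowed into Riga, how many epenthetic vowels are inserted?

5

After substitution the input is /wɛŋθfʊfɛhxh/.
The unsyllabifiable consonants are /ŋ/, /θ/, /h/, /x/, /h/; each receives one epenthetic vowel.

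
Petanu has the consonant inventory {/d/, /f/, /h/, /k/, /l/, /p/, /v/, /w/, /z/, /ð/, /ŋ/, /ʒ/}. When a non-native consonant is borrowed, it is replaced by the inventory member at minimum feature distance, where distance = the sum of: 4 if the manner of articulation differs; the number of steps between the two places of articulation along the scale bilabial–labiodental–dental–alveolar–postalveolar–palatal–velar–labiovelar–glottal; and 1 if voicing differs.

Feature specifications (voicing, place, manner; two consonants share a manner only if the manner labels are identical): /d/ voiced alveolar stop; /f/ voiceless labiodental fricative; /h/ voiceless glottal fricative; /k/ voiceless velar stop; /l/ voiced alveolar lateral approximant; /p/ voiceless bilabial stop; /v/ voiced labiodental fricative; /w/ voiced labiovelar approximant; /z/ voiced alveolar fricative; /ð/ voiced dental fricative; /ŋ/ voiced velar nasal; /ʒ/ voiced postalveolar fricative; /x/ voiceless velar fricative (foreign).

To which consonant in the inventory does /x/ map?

/h/ is closest: same manner (fricative), place distance 2 (velar→glottal), same voicing; total 2. Next closest is /ʒ/ at distance 3.

h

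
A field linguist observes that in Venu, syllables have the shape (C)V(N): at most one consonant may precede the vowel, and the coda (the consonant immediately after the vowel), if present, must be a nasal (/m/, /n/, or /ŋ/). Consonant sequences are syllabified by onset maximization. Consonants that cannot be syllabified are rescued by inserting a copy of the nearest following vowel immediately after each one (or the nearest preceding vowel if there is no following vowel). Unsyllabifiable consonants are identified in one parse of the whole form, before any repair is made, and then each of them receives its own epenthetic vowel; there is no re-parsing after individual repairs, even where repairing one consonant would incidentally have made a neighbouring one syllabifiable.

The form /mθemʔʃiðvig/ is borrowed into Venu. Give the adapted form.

Under (C)V(N), the unsyllabifiable consonants are /m/, /ʔ/, /ð/, /g/ (only a nasal (/m/, /n/, or /ŋ/) is licensed in coda position; onsets are limited to one consonant).
Each unlicensed consonant becomes the onset of a new syllable: /m/ → /me/, /ʔ/ → /ʔi/, /ð/ → /ði/, /g/ → /gi/.

meθemʔiʃiðivigi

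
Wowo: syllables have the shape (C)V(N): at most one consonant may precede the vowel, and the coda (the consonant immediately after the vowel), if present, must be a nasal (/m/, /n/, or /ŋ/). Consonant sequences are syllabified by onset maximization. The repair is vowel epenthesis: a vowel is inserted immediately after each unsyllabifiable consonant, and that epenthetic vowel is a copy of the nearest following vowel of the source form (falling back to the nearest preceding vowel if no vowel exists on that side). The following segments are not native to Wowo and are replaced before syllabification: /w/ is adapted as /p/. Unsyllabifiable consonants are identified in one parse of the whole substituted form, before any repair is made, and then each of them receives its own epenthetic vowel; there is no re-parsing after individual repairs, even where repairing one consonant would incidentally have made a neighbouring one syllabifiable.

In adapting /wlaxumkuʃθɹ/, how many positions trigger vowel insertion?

4

After substitution the input is /plaxumkuʃθɹ/.
The unsyllabifiable consonants are /p/, /ʃ/, /θ/, /ɹ/; each receives one epenthetic vowel.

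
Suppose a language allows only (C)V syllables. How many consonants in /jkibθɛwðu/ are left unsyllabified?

3

Syllabifying with onset maximization leaves /j/, /b/, /w/ stranded (no codas are permitted; onsets are limited to one consonant).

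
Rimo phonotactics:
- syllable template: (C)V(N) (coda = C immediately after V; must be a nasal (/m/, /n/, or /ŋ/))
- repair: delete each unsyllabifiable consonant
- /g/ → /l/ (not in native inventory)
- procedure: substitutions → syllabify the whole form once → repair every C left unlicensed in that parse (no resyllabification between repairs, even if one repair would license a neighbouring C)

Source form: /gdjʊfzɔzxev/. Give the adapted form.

jʊzɔxe

Substitution: /g/ → /l/, giving /ldjʊfzɔzxev/.
Syllabifying with onset maximization leaves /l/, /d/, /f/, /z/, /v/ stranded (only a nasal (/m/, /n/, or /ŋ/) is licensed in coda position; onsets are limited to one consonant).
Deletion applies to /l/, /d/, /f/, /z/, /v/.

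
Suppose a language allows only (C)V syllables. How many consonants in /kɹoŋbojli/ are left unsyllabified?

3

The consonants /k/, /ŋ/, /j/ cannot be parsed into a legal (C)V syllable (no codas are permitted; onsets are limited to one consonant).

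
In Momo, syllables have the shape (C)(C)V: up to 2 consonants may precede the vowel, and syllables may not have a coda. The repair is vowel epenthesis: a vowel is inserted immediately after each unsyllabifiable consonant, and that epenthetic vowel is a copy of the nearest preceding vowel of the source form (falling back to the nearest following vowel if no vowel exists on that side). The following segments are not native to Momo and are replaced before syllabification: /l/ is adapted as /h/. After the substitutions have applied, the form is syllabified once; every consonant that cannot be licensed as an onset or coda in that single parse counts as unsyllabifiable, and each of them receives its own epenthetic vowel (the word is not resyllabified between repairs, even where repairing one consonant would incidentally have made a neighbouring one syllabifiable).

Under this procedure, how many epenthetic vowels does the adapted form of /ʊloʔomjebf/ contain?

2

After substitution the input is /ʊhoʔomjebf/.
The unsyllabifiable consonants are /b/, /f/; each receives one epenthetic vowel.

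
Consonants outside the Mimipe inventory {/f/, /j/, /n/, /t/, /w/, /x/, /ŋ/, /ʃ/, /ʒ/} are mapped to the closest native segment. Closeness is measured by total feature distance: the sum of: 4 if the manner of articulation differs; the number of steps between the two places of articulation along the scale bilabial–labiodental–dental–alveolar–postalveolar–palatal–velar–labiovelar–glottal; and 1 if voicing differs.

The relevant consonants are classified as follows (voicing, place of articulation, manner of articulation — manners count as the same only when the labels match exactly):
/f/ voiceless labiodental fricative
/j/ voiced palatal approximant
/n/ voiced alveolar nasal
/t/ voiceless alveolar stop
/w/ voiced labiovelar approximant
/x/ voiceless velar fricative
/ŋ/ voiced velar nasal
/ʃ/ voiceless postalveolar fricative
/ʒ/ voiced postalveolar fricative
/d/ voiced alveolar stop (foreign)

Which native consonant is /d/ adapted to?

t

/t/ is closest: same manner (stop), place distance 0 (alveolar→alveolar), voicing differs (+1); total 1. Next closest is /n/ at distance 4.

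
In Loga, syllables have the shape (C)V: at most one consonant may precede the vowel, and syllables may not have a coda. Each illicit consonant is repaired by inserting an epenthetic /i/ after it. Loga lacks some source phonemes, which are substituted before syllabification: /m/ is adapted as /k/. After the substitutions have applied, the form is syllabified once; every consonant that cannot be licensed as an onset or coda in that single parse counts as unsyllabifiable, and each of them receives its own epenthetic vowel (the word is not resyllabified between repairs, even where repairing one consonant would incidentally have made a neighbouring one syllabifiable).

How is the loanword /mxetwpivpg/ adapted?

kixetiwipivipigi

Substitution: /m/ → /k/, giving /kxetwpivpg/.
Syllabifying with onset maximization leaves /k/, /t/, /w/, /v/, /p/, /g/ stranded (no codas are permitted; onsets are limited to one consonant).
Each unlicensed consonant becomes the onset of a new syllable: /k/ → /ki/, /t/ → /ti/, /w/ → /wi/, /v/ → /vi/, /p/ → /pi/, /g/ → /gi/.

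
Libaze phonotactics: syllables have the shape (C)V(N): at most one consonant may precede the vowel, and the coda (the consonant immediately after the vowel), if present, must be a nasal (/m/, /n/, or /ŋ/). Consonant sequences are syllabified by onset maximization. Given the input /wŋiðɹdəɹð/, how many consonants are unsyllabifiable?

5

The consonants /w/, /ð/, /ɹ/, /ɹ/, /ð/ cannot be parsed into a legal (C)V(N) syllable (only a nasal (/m/, /n/, or /ŋ/) is licensed in coda position; onsets are limited to one consonant).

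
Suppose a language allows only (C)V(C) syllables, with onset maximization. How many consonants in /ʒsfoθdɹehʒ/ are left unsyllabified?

Syllabifying with onset maximization leaves /ʒ/, /s/, /d/, /ʒ/ stranded (at most one coda consonant is licensed; onsets are limited to one consonant).

4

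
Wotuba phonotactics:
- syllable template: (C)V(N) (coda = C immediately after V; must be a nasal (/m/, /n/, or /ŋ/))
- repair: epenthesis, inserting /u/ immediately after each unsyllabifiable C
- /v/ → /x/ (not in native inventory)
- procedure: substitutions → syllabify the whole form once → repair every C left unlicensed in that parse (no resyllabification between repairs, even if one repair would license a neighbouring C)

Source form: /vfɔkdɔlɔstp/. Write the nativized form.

Substitution: /v/ → /x/, giving /xfɔkdɔlɔstp/.
Under (C)V(N), the unsyllabifiable consonants are /x/, /k/, /s/, /t/, /p/ (only a nasal (/m/, /n/, or /ŋ/) is licensed in coda position; onsets are limited to one consonant).
Epenthesis after each stranded consonant: /x/ → /xu/, /k/ → /ku/, /s/ → /su/, /t/ → /tu/, /p/ → /pu/.

xufɔkudɔlɔsutupu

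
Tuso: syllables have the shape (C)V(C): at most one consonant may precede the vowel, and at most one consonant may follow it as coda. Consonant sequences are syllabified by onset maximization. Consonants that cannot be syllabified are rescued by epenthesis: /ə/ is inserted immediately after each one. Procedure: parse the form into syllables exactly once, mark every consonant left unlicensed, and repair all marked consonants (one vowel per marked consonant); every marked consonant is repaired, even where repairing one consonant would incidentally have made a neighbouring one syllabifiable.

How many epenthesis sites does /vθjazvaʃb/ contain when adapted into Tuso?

The unsyllabifiable consonants are /v/, /θ/, /b/; each receives one epenthetic vowel.

3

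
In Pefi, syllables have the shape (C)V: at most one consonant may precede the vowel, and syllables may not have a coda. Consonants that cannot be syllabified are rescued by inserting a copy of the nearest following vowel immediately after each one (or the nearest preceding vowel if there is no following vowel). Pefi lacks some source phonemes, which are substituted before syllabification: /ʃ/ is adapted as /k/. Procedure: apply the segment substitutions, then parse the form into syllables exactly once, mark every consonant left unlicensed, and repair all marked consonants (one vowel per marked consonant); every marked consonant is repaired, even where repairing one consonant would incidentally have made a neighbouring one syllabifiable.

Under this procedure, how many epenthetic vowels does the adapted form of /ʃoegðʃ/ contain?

3

After substitution the input is /koegðk/.
The unsyllabifiable consonants are /g/, /ð/, /k/; each receives one epenthetic vowel.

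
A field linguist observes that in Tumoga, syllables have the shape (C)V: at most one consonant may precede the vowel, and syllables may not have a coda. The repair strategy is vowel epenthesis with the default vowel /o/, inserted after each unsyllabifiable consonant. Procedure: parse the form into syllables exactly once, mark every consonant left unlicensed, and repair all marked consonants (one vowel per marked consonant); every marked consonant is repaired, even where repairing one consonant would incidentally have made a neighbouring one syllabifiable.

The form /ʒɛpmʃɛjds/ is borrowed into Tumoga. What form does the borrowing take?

The consonants /p/, /m/, /j/, /d/, /s/ cannot be parsed into a legal (C)V syllable (no codas are permitted; onsets are limited to one consonant).
Each unlicensed consonant becomes the onset of a new syllable: /p/ → /po/, /m/ → /mo/, /j/ → /jo/, /d/ → /do/, /s/ → /so/.

ʒɛpomoʃɛjodoso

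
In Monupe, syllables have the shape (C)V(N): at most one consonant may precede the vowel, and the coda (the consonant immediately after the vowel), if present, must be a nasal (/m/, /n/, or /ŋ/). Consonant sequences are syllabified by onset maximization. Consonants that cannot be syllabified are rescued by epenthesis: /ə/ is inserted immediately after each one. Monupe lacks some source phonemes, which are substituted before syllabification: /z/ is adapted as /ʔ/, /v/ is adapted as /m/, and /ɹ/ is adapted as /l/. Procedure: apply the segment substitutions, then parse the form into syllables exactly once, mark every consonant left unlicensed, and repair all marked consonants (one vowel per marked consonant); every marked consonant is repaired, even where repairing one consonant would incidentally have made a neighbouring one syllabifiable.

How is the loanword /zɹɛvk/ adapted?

Substitution: /z/ → /ʔ/, /ɹ/ → /l/, /v/ → /m/, giving /ʔlɛmk/.
Under (C)V(N), the unsyllabifiable consonants are /ʔ/, /k/ (only a nasal (/m/, /n/, or /ŋ/) is licensed in coda position; onsets are limited to one consonant).
Epenthesis after each stranded consonant: /ʔ/ → /ʔə/, /k/ → /kə/.

ʔəlɛmkə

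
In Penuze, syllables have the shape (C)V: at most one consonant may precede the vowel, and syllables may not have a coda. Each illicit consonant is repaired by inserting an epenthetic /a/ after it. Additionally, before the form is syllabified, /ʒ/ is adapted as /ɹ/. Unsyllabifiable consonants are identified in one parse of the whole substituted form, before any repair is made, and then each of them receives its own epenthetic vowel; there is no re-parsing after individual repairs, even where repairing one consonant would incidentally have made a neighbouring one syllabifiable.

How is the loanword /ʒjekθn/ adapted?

ɹajekaθana

Substitution: /ʒ/ → /ɹ/, giving /ɹjekθn/.
The consonants /ɹ/, /k/, /θ/, /n/ cannot be parsed into a legal (C)V syllable (no codas are permitted; onsets are limited to one consonant).
Each unlicensed consonant becomes the onset of a new syllable: /ɹ/ → /ɹa/, /k/ → /ka/, /θ/ → /θa/, /n/ → /na/.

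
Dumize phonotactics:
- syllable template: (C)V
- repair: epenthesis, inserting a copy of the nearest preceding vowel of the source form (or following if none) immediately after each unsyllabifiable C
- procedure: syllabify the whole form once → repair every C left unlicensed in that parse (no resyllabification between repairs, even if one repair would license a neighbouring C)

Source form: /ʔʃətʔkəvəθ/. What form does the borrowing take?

ʔəʃətəʔəkəvəθə

Under (C)V, the unsyllabifiable consonants are /ʔ/, /t/, /ʔ/, /θ/ (no codas are permitted; onsets are limited to one consonant).
Inserting the epenthetic vowel yields /ʔ/ → /ʔə/, /t/ → /tə/, /ʔ/ → /ʔə/, /θ/ → /θə/.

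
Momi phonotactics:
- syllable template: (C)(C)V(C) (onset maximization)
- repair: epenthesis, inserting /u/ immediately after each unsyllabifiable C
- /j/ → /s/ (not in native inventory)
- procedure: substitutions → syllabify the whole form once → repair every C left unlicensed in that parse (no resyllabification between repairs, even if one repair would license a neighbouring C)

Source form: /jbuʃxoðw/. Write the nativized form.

sbuʃxoðwu

Substitution: /j/ → /s/, giving /sbuʃxoðw/.
Syllabifying with onset maximization leaves /w/ stranded (at most one coda consonant is licensed; onsets may contain at most 2 consonants).
Each unlicensed consonant becomes the onset of a new syllable: /w/ → /wu/.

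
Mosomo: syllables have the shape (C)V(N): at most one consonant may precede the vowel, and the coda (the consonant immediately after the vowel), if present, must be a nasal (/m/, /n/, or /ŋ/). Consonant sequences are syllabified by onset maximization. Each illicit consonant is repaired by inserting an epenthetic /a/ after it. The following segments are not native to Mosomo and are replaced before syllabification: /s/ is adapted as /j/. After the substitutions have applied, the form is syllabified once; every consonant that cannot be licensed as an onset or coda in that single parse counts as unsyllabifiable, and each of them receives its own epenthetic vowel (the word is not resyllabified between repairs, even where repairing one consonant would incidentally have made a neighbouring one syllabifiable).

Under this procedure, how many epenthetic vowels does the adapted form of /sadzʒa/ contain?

After substitution the input is /jadzʒa/.
The unsyllabifiable consonants are /d/, /z/; each receives one epenthetic vowel.

2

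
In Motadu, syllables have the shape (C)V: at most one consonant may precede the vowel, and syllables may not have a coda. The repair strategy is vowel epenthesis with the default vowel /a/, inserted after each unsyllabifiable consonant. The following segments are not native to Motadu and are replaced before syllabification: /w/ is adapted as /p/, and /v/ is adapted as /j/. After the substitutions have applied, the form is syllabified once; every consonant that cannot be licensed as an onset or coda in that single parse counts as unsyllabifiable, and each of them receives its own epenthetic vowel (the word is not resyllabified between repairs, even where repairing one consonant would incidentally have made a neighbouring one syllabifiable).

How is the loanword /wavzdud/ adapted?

pajazaduda

Substitution: /w/ → /p/, /v/ → /j/, giving /pajzdud/.
The consonants /j/, /z/, /d/ cannot be parsed into a legal (C)V syllable (no codas are permitted; onsets are limited to one consonant).
Epenthesis after each stranded consonant: /j/ → /ja/, /z/ → /za/, /d/ → /da/.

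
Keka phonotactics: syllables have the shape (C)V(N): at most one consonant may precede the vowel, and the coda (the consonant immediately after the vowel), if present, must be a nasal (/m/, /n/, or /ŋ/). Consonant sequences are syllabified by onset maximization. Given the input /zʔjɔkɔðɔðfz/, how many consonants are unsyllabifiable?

The consonants /z/, /ʔ/, /ð/, /f/, /z/ cannot be parsed into a legal (C)V(N) syllable (only a nasal (/m/, /n/, or /ŋ/) is licensed in coda position; onsets are limited to one consonant).

5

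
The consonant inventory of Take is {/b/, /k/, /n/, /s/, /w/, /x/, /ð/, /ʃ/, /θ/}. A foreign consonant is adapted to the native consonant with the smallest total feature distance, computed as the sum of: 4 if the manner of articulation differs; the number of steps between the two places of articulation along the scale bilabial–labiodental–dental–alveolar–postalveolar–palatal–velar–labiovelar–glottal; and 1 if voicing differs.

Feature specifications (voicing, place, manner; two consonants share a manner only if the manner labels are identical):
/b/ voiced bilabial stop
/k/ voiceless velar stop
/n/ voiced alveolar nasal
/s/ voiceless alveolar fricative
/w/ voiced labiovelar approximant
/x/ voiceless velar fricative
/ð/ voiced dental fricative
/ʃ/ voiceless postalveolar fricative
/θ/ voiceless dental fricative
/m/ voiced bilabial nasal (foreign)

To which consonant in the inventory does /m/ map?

/n/ is closest: same manner (nasal), place distance 3 (bilabial→alveolar), same voicing; total 3. Next closest is /b/ at distance 4.

n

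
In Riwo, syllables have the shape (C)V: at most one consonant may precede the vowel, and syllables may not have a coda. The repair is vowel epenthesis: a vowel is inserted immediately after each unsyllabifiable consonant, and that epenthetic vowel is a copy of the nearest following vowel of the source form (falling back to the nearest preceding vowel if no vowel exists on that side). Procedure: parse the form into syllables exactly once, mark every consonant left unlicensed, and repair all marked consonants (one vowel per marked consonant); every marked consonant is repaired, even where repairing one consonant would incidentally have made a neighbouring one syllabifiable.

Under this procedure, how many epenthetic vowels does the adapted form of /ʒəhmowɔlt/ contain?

3

The unsyllabifiable consonants are /h/, /l/, /t/; each receives one epenthetic vowel.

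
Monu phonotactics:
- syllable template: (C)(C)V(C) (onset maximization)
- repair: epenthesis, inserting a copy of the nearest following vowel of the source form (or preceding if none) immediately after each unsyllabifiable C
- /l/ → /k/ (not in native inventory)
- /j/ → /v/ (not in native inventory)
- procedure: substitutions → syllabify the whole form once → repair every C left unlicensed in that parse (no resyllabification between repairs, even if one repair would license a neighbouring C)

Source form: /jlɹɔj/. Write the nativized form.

vɔkɹɔv

Substitution: /j/ → /v/, /l/ → /k/, giving /vkɹɔv/.
Under (C)(C)V(C), the unsyllabifiable consonants are /v/ (at most one coda consonant is licensed; onsets may contain at most 2 consonants).
Inserting the epenthetic vowel yields /v/ → /vɔ/.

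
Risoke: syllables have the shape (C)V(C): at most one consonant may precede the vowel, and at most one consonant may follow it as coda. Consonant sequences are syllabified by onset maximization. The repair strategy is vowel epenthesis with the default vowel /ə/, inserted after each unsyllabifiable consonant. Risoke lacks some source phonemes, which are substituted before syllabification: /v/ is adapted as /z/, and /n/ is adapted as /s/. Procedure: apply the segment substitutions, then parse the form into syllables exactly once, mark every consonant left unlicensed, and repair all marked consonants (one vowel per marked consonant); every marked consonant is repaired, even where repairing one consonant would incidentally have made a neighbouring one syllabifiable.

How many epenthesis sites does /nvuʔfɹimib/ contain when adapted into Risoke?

After substitution the input is /szuʔfɹimib/.
The unsyllabifiable consonants are /s/, /f/; each receives one epenthetic vowel.

2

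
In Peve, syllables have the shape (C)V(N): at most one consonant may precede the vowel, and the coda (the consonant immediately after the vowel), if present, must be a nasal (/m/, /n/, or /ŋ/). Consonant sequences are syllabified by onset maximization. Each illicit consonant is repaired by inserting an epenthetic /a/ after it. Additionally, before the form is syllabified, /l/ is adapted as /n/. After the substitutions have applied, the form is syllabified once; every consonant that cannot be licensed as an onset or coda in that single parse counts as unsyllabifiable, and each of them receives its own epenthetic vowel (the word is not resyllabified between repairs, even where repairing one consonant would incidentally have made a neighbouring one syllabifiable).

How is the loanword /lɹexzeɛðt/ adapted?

Substitution: /l/ → /n/, giving /nɹexzeɛðt/.
Syllabifying with onset maximization leaves /n/, /x/, /ð/, /t/ stranded (only a nasal (/m/, /n/, or /ŋ/) is licensed in coda position; onsets are limited to one consonant).
Inserting the epenthetic vowel yields /n/ → /na/, /x/ → /xa/, /ð/ → /ða/, /t/ → /ta/.

naɹexazeɛðata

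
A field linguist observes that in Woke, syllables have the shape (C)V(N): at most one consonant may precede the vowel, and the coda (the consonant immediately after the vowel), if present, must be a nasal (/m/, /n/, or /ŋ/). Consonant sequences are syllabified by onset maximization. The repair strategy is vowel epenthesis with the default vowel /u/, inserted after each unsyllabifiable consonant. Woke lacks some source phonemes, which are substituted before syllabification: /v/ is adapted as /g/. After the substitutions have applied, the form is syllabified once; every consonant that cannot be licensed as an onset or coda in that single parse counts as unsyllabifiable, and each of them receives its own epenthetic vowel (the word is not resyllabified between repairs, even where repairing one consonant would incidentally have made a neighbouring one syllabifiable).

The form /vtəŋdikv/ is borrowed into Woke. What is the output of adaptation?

Substitution: /v/ → /g/, giving /gtəŋdikg/.
Under (C)V(N), the unsyllabifiable consonants are /g/, /k/, /g/ (only a nasal (/m/, /n/, or /ŋ/) is licensed in coda position; onsets are limited to one consonant).
Each unlicensed consonant becomes the onset of a new syllable: /g/ → /gu/, /k/ → /ku/, /g/ → /gu/.

gutəŋdikugu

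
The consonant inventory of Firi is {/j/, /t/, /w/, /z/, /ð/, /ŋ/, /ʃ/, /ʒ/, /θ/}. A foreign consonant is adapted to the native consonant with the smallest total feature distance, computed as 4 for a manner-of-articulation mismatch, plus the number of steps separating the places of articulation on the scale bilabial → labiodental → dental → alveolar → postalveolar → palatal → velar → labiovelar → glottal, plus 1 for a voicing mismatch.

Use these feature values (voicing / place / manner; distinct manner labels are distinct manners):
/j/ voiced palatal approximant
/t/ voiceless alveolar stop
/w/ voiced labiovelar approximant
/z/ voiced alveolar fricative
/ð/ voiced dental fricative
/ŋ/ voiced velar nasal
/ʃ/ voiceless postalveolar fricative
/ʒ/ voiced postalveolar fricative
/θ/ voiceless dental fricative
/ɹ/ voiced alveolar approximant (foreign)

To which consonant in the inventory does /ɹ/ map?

j

/j/ is closest: same manner (approximant), place distance 2 (alveolar→palatal), same voicing; total 2. Next closest is /w/ at distance 4.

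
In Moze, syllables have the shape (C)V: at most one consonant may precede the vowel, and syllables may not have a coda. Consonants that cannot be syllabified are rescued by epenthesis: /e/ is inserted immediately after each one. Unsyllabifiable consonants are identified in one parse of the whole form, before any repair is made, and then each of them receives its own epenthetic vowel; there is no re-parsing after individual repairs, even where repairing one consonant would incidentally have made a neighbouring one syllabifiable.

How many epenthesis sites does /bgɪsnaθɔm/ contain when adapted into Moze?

The unsyllabifiable consonants are /b/, /s/, /m/; each receives one epenthetic vowel.

3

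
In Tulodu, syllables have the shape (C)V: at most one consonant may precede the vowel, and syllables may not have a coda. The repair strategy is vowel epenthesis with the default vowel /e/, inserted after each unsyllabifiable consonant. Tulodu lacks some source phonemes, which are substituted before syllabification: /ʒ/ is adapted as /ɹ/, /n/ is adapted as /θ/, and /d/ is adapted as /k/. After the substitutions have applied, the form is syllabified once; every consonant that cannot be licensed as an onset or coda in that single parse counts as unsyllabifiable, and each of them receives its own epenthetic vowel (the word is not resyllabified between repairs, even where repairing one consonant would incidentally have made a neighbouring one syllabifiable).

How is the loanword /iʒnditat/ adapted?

Substitution: /ʒ/ → /ɹ/, /n/ → /θ/, /d/ → /k/, giving /iɹθkitat/.
Under (C)V, the unsyllabifiable consonants are /ɹ/, /θ/, /t/ (no codas are permitted; onsets are limited to one consonant).
Inserting the epenthetic vowel yields /ɹ/ → /ɹe/, /θ/ → /θe/, /t/ → /te/.

iɹeθekitate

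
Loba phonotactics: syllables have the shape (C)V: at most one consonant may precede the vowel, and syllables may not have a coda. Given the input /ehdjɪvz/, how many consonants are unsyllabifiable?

4

Under (C)V, the unsyllabifiable consonants are /h/, /d/, /v/, /z/ (no codas are permitted; onsets are limited to one consonant).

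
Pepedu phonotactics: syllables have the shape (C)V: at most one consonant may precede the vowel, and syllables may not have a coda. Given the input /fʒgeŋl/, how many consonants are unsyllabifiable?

4

The consonants /f/, /ʒ/, /ŋ/, /l/ cannot be parsed into a legal (C)V syllable (no codas are permitted; onsets are limited to one consonant).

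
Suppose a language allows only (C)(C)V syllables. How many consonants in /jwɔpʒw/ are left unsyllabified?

Under (C)(C)V, the unsyllabifiable consonants are /p/, /ʒ/, /w/ (no codas are permitted; onsets may contain at most 2 consonants).

3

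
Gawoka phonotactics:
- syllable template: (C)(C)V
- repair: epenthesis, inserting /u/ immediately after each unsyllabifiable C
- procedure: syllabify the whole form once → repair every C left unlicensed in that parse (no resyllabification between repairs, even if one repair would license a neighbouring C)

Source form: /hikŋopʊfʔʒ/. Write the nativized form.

hikŋopʊfuʔuʒu

The consonants /f/, /ʔ/, /ʒ/ cannot be parsed into a legal (C)(C)V syllable (no codas are permitted; onsets may contain at most 2 consonants).
Inserting the epenthetic vowel yields /f/ → /fu/, /ʔ/ → /ʔu/, /ʒ/ → /ʒu/.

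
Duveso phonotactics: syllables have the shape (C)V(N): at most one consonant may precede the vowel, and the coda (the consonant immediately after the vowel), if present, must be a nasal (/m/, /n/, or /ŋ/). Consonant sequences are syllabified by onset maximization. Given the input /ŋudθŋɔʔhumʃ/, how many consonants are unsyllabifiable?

4

Syllabifying with onset maximization leaves /d/, /θ/, /ʔ/, /ʃ/ stranded (only a nasal (/m/, /n/, or /ŋ/) is licensed in coda position; onsets are limited to one consonant).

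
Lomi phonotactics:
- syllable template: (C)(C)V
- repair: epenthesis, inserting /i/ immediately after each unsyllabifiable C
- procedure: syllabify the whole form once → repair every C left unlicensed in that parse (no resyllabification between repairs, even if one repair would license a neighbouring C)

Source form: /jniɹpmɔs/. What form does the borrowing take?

jniɹipmɔsi

Under (C)(C)V, the unsyllabifiable consonants are /ɹ/, /s/ (no codas are permitted; onsets may contain at most 2 consonants).
Each unlicensed consonant becomes the onset of a new syllable: /ɹ/ → /ɹi/, /s/ → /si/.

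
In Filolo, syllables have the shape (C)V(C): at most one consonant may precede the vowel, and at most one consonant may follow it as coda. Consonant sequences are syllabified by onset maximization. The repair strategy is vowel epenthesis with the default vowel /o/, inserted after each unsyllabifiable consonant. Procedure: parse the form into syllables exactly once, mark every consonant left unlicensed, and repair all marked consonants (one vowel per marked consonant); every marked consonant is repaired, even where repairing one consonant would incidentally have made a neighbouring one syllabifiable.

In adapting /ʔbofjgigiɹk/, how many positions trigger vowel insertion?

The unsyllabifiable consonants are /ʔ/, /j/, /k/; each receives one epenthetic vowel.

3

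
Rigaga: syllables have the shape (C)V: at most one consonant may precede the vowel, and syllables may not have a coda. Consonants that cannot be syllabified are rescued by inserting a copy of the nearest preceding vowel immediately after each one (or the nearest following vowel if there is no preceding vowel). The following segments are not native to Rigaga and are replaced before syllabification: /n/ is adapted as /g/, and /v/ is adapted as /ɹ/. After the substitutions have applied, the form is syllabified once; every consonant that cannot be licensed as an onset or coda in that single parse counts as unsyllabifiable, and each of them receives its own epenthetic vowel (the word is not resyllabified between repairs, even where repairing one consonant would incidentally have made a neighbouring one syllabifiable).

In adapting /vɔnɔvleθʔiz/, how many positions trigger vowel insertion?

3

After substitution the input is /ɹɔgɔɹleθʔiz/.
The unsyllabifiable consonants are /ɹ/, /θ/, /z/; each receives one epenthetic vowel.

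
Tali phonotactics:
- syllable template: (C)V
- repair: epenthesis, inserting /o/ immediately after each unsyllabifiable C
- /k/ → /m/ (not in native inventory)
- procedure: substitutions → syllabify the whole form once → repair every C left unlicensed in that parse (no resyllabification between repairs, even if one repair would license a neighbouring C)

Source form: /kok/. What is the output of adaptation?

Substitution: /k/ → /m/, giving /mom/.
The consonants /m/ cannot be parsed into a legal (C)V syllable (no codas are permitted; onsets are limited to one consonant).
Each unlicensed consonant becomes the onset of a new syllable: /m/ → /mo/.

momo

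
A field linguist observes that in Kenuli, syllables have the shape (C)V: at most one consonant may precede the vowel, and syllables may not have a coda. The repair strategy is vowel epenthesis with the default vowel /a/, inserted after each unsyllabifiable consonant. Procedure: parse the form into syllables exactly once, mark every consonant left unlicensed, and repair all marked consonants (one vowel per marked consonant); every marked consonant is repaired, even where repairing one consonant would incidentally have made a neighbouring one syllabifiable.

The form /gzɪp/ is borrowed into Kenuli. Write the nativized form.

gazɪpa

Syllabifying with onset maximization leaves /g/, /p/ stranded (no codas are permitted; onsets are limited to one consonant).
Epenthesis after each stranded consonant: /g/ → /ga/, /p/ → /pa/.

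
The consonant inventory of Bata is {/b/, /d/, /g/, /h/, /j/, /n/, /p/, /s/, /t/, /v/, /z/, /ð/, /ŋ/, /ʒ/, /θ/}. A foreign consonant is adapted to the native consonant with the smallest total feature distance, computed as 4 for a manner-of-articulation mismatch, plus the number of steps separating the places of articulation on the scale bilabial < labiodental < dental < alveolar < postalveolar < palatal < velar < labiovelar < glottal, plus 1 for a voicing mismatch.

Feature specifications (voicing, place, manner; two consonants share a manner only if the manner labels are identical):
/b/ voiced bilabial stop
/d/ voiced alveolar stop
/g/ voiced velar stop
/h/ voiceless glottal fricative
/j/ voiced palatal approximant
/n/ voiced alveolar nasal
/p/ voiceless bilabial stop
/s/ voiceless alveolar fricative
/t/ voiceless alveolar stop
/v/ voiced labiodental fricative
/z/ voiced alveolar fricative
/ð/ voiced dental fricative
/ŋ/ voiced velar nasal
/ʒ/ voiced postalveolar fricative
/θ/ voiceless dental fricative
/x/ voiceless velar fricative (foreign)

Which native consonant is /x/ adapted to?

/h/ is closest: same manner (fricative), place distance 2 (velar→glottal), same voicing; total 2. Next closest is /s/ at distance 3.

h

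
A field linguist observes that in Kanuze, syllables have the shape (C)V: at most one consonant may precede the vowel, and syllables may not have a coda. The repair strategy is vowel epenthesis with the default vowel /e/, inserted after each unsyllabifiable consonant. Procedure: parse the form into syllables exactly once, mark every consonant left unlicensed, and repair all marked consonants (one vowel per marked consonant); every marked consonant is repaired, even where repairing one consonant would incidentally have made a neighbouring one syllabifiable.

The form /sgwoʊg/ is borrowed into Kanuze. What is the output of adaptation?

segewoʊge

The consonants /s/, /g/, /g/ cannot be parsed into a legal (C)V syllable (no codas are permitted; onsets are limited to one consonant).
Each unlicensed consonant becomes the onset of a new syllable: /s/ → /se/, /g/ → /ge/, /g/ → /ge/.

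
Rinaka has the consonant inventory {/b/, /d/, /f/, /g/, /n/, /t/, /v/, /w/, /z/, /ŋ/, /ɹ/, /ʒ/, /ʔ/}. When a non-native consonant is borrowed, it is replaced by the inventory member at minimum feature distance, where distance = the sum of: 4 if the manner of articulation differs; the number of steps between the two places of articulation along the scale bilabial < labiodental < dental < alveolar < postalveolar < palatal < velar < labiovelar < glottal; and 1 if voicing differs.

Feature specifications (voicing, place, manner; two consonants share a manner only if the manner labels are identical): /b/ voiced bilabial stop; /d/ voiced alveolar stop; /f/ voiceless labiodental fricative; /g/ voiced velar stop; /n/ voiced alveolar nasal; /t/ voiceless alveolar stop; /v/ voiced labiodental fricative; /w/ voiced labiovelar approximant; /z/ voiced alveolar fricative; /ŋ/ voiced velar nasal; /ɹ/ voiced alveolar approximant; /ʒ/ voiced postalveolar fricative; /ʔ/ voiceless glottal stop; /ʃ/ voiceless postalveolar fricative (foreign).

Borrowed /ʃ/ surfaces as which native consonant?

ʒ

/ʒ/ is closest: same manner (fricative), place distance 0 (postalveolar→postalveolar), voicing differs (+1); total 1. Next closest is /z/ at distance 2.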